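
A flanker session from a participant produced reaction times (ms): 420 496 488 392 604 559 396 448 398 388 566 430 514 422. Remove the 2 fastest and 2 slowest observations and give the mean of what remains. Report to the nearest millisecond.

Sorted: 388, 392, 396, 398, 420, 422, 430, 448, 488, 496, 514, 559, 566, 604
Drop lowest 2 (388, 392) and highest 2 (566, 604)
Remaining (n=10): Σ = 4571, mean = 4571/10 = 457.100

457 ms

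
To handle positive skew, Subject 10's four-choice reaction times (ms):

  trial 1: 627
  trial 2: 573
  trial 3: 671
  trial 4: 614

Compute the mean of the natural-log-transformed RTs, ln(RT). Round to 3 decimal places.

6.430

ln(RT): 6.4409, 6.3509, 6.5088, 6.4200
Σ ln(RT) = 25.7206
Mean = 25.7206/4 = 6.43015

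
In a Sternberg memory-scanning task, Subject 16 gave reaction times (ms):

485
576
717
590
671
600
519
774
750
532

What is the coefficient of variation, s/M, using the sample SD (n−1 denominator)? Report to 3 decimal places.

n = 10, Σ = 6214, M = 621.4000
Σ(x−M)² = 92012.400; s = √(92012.400/9) = 101.1118
CV = 101.1118 / 621.4000 = 0.16272

0.163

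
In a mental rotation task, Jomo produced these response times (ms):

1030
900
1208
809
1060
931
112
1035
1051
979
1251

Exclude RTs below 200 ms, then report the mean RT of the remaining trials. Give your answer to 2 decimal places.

1025.40 ms

Excluded: 112
Retained (n=10): Σ = 10254
Mean = 10254/10 = 1025.4000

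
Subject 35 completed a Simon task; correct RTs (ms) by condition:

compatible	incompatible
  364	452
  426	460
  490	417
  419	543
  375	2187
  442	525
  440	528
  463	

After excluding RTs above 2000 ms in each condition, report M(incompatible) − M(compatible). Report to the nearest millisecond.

incompatible: exclude 2187
M(compatible) = 3419/8 = 427.375
M(incompatible) = 2925/6 = 487.500
Difference = 487.500 − 427.375 = 60.125 ms

60 ms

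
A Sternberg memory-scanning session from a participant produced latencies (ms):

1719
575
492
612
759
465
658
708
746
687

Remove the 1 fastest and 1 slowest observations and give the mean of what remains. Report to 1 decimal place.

Sorted: 465, 492, 575, 612, 658, 687, 708, 746, 759, 1719
Drop lowest 1 (465) and highest 1 (1719)
Remaining (n=8): Σ = 5237, mean = 5237/8 = 654.625

654.6 ms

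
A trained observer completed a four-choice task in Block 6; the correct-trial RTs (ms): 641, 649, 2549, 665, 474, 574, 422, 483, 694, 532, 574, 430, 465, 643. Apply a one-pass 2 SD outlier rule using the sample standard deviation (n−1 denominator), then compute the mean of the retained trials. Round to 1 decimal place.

557.4 ms

n = 14, ΣRT = 9795, M = 699.643
Σ(x−M)² = 3792941.21; s = √(3792941.21/13) = 540.152
Cutoffs: 699.643 ± 2·540.152 → [-380.7, 1779.9]
Outside: 2549 → excluded.
Retained (n=13): Σ = 7246, mean = 7246/13 = 557.385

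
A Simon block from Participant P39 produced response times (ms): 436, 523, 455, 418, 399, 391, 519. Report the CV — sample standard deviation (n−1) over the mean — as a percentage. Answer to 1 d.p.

n = 7, Σ = 3141, M = 448.7143
Σ(x−M)² = 17405.429; s = √(17405.429/6) = 53.8600
CV = 53.8600 / 448.7143 = 0.12003 = 12.003%

12.0%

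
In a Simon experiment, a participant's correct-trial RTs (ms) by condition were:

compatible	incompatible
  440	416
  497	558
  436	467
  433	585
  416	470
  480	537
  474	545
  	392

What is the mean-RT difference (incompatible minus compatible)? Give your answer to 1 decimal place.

M(compatible) = 3176/7 = 453.714
M(incompatible) = 3970/8 = 496.250
Difference = 496.250 − 453.714 = 42.536 ms

42.5 ms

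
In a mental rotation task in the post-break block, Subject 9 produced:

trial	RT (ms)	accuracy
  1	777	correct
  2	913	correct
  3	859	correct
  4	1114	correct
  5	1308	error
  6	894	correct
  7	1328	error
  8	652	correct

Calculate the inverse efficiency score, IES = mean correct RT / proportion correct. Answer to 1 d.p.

1157.6 ms

Correct trials (n=6): 777, 913, 859, 1114, 894, 652
Mean correct RT = 5209/6 = 868.1667 ms
Proportion correct = 6/8
IES = 868.1667 / (6/8) = 1157.556 ms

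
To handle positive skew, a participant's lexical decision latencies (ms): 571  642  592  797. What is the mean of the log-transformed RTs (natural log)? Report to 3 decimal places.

ln(RT): 6.3474, 6.4646, 6.3835, 6.6809
Σ ln(RT) = 25.8763
Mean = 25.8763/4 = 6.46908

6.469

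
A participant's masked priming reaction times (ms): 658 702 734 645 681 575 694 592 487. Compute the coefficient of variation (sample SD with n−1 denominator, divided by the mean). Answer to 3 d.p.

0.120

n = 9, Σ = 5768, M = 640.8889
Σ(x−M)² = 47556.889; s = √(47556.889/8) = 77.1013
CV = 77.1013 / 640.8889 = 0.12030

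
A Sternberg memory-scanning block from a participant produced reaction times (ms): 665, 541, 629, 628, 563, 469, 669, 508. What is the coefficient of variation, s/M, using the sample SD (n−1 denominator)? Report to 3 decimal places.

n = 8, Σ = 4672, M = 584.0000
Σ(x−M)² = 39038.000; s = √(39038.000/7) = 74.6784
CV = 74.6784 / 584.0000 = 0.12787

0.128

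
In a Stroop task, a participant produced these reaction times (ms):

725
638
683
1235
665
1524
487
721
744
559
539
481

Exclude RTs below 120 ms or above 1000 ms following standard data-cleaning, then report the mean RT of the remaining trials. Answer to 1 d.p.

624.2 ms

Excluded: 1235, 1524
Retained (n=10): Σ = 6242
Mean = 6242/10 = 624.2000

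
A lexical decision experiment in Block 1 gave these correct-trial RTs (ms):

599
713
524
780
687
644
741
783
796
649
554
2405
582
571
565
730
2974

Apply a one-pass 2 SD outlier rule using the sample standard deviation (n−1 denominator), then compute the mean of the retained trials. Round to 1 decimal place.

n = 17, ΣRT = 15297, M = 899.824
Σ(x−M)² = 7541744.47; s = √(7541744.47/16) = 686.556
Cutoffs: 899.824 ± 2·686.556 → [-473.3, 2272.9]
Outside: 2405, 2974 → excluded.
Retained (n=15): Σ = 9918, mean = 9918/15 = 661.200

661.2 ms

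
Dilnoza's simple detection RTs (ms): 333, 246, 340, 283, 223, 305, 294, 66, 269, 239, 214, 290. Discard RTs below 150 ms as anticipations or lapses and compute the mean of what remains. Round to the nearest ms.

Excluded: 66
Retained (n=11): Σ = 3036
Mean = 3036/11 = 276.0000

276 ms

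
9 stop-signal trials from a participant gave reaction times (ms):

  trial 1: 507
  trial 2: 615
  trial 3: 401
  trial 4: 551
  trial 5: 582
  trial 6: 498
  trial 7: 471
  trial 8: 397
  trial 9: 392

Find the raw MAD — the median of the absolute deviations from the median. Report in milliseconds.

Sorted: 392, 397, 401, 471, 498, 507, 551, 582, 615 → median = 498
|x − 498|: 9, 117, 97, 53, 84, 0, 27, 101, 106
Sorted deviations: 0, 9, 27, 53, 84, 97, 101, 106, 117 → MAD = 84

84 ms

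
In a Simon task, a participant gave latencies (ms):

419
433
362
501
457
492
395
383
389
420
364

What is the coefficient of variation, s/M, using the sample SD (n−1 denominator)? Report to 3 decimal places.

0.114

n = 11, Σ = 4615, M = 419.5455
Σ(x−M)² = 22736.727; s = √(22736.727/10) = 47.6830
CV = 47.6830 / 419.5455 = 0.11365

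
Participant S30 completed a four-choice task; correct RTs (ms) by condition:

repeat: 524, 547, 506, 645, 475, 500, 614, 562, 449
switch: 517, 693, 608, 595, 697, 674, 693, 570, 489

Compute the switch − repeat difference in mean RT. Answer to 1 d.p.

79.3 ms

M(repeat) = 4822/9 = 535.778
M(switch) = 5536/9 = 615.111
Difference = 615.111 − 535.778 = 79.333 ms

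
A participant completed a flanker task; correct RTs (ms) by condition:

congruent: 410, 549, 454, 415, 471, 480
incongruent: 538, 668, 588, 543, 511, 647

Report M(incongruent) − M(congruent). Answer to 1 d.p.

M(congruent) = 2779/6 = 463.167
M(incongruent) = 3495/6 = 582.500
Difference = 582.500 − 463.167 = 119.333 ms

119.3 ms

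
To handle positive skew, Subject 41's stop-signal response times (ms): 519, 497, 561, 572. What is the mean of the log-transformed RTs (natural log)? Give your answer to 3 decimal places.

6.285

ln(RT): 6.2519, 6.2086, 6.3297, 6.3491
Σ ln(RT) = 25.1394
Mean = 25.1394/4 = 6.28484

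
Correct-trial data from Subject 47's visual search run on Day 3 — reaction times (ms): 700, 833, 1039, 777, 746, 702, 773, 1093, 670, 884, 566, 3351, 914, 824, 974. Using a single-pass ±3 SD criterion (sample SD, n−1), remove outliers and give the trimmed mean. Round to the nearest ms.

821 ms

n = 15, ΣRT = 14846, M = 989.733
Σ(x−M)² = 6258016.93; s = √(6258016.93/14) = 668.581
Cutoffs: 989.733 ± 3·668.581 → [-1016.0, 2995.5]
Outside: 3351 → excluded.
Retained (n=14): Σ = 11495, mean = 11495/14 = 821.071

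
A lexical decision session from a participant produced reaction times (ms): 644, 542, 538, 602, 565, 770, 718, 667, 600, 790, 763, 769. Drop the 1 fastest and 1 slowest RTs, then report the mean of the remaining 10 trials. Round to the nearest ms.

664 ms

Sorted: 538, 542, 565, 600, 602, 644, 667, 718, 763, 769, 770, 790
Drop lowest 1 (538) and highest 1 (790)
Remaining (n=10): Σ = 6640, mean = 6640/10 = 664.000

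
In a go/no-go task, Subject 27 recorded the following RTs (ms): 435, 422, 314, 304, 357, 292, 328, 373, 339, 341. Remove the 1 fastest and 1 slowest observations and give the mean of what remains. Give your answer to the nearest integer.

Sorted: 292, 304, 314, 328, 339, 341, 357, 373, 422, 435
Drop lowest 1 (292) and highest 1 (435)
Remaining (n=8): Σ = 2778, mean = 2778/8 = 347.250

347 ms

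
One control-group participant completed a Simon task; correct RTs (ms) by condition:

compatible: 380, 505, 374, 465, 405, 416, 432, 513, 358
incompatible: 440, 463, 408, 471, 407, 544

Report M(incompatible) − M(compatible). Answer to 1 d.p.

M(compatible) = 3848/9 = 427.556
M(incompatible) = 2733/6 = 455.500
Difference = 455.500 − 427.556 = 27.944 ms

27.9 ms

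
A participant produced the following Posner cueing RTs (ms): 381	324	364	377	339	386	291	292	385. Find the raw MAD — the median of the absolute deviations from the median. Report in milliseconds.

Sorted: 291, 292, 324, 339, 364, 377, 381, 385, 386 → median = 364
|x − 364|: 17, 40, 0, 13, 25, 22, 73, 72, 21
Sorted deviations: 0, 13, 17, 21, 22, 25, 40, 72, 73 → MAD = 22

22 ms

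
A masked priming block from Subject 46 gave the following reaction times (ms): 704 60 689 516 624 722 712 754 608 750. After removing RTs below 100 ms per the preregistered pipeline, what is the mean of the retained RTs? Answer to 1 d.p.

Excluded: 60
Retained (n=9): Σ = 6079
Mean = 6079/9 = 675.4444

675.4 ms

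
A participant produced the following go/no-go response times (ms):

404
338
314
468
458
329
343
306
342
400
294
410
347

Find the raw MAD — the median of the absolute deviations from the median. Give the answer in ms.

37 ms

Sorted: 294, 306, 314, 329, 338, 342, 343, 347, 400, 404, 410, 458, 468 → median = 343
|x − 343|: 61, 5, 29, 125, 115, 14, 0, 37, 1, 57, 49, 67, 4
Sorted deviations: 0, 1, 4, 5, 14, 29, 37, 49, 57, 61, 67, 115, 125 → MAD = 37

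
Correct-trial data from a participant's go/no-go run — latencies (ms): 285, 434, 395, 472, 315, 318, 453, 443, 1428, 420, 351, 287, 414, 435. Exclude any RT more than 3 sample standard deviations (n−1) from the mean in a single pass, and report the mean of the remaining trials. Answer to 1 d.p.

386.3 ms

n = 14, ΣRT = 6450, M = 460.714
Σ(x−M)² = 1060364.86; s = √(1060364.86/13) = 285.599
Cutoffs: 460.714 ± 3·285.599 → [-396.1, 1317.5]
Outside: 1428 → excluded.
Retained (n=13): Σ = 5022, mean = 5022/13 = 386.308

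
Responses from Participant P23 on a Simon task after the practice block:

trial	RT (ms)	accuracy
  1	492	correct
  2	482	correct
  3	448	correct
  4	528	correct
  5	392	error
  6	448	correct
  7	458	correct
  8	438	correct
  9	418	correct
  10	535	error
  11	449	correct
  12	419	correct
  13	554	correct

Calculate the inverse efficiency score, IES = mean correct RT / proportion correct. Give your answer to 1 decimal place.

551.6 ms

Correct trials (n=11): 492, 482, 448, 528, 448, 458, 438, 418, 449, 419, 554
Mean correct RT = 5134/11 = 466.7273 ms
Proportion correct = 11/13
IES = 466.7273 / (11/13) = 551.587 ms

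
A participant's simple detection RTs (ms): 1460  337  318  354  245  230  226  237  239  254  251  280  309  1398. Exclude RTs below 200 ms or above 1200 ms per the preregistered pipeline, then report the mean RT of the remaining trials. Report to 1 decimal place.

273.3 ms

Excluded: 1398, 1460
Retained (n=12): Σ = 3280
Mean = 3280/12 = 273.3333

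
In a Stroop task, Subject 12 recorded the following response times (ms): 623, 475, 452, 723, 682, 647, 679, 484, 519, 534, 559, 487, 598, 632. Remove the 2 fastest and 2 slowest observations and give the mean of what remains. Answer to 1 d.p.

Sorted: 452, 475, 484, 487, 519, 534, 559, 598, 623, 632, 647, 679, 682, 723
Drop lowest 2 (452, 475) and highest 2 (682, 723)
Remaining (n=10): Σ = 5762, mean = 5762/10 = 576.200

576.2 ms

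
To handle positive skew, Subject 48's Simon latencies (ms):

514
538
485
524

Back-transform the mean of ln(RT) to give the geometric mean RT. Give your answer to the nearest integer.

515 ms

ln(RT): 6.2422, 6.2879, 6.1841, 6.2615
Mean ln(RT) = 24.9757/4 = 6.24393
Geometric mean = exp(6.24393) = 514.88 ms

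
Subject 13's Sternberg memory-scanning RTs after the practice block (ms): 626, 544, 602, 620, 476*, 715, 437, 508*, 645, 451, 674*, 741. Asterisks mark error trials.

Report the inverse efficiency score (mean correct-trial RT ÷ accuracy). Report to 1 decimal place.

Correct trials (n=9): 626, 544, 602, 620, 715, 437, 645, 451, 741
Mean correct RT = 5381/9 = 597.8889 ms
Proportion correct = 9/12
IES = 597.8889 / (9/12) = 797.185 ms

797.2 ms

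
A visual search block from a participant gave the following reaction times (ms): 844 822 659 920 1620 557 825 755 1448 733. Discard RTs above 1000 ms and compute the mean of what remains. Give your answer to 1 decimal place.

764.4 ms

Excluded: 1448, 1620
Retained (n=8): Σ = 6115
Mean = 6115/8 = 764.3750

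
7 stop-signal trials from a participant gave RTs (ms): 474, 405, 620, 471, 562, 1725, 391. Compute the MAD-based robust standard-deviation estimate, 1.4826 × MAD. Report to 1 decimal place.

Sorted: 391, 405, 471, 474, 562, 620, 1725 → median = 474
|x − 474| sorted: 0, 3, 69, 83, 88, 146, 1251 → MAD = 83
Robust SD ≈ 1.4826 × 83 = 123.056

123.1 ms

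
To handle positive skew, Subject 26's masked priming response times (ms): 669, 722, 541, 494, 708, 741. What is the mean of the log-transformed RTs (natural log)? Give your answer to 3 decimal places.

ln(RT): 6.5058, 6.5820, 6.2934, 6.2025, 6.5624, 6.6080
Σ ln(RT) = 38.7542
Mean = 38.7542/6 = 6.45903

6.459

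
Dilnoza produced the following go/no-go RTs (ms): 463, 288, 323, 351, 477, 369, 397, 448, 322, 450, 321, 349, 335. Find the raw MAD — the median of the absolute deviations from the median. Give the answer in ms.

30 ms

Sorted: 288, 321, 322, 323, 335, 349, 351, 369, 397, 448, 450, 463, 477 → median = 351
|x − 351|: 112, 63, 28, 0, 126, 18, 46, 97, 29, 99, 30, 2, 16
Sorted deviations: 0, 2, 16, 18, 28, 29, 30, 46, 63, 97, 99, 112, 126 → MAD = 30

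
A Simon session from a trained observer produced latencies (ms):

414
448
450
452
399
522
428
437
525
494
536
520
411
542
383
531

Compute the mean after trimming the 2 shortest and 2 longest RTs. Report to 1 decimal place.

Sorted: 383, 399, 411, 414, 428, 437, 448, 450, 452, 494, 520, 522, 525, 531, 536, 542
Drop lowest 2 (383, 399) and highest 2 (536, 542)
Remaining (n=12): Σ = 5632, mean = 5632/12 = 469.333

469.3 ms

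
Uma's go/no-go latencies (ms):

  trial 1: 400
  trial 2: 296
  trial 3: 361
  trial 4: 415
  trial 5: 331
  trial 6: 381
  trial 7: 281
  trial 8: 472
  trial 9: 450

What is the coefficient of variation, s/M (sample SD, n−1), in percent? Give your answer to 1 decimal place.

17.4%

n = 9, Σ = 3387, M = 376.3333
Σ(x−M)² = 34488.000; s = √(34488.000/8) = 65.6582
CV = 65.6582 / 376.3333 = 0.17447 = 17.447%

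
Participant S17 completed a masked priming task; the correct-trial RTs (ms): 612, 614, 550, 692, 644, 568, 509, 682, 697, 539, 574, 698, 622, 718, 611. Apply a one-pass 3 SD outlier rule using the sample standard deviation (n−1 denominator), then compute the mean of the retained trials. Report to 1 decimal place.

n = 15, ΣRT = 9330, M = 622.000
Σ(x−M)² = 59948.00; s = √(59948.00/14) = 65.437
Cutoffs: 622.000 ± 3·65.437 → [425.7, 818.3]
No RTs fall outside the cutoffs; all 15 retained. Mean = 9330/15 = 622.000

622.0 ms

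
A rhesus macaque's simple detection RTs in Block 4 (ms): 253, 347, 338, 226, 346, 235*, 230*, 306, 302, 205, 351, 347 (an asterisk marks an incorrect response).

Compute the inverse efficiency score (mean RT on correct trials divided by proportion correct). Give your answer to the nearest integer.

Correct trials (n=10): 253, 347, 338, 226, 346, 306, 302, 205, 351, 347
Mean correct RT = 3021/10 = 302.1000 ms
Proportion correct = 10/12
IES = 302.1000 / (10/12) = 362.520 ms

363 ms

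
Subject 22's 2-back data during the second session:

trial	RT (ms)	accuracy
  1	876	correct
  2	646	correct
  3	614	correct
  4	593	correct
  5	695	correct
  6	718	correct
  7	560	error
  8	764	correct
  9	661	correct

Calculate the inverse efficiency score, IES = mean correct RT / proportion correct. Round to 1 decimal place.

Correct trials (n=8): 876, 646, 614, 593, 695, 718, 764, 661
Mean correct RT = 5567/8 = 695.8750 ms
Proportion correct = 8/9
IES = 695.8750 / (8/9) = 782.859 ms

782.9 ms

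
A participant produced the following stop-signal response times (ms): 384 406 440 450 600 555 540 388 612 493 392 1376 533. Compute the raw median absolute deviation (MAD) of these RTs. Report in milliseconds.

Sorted: 384, 388, 392, 406, 440, 450, 493, 533, 540, 555, 600, 612, 1376 → median = 493
|x − 493|: 109, 87, 53, 43, 107, 62, 47, 105, 119, 0, 101, 883, 40
Sorted deviations: 0, 40, 43, 47, 53, 62, 87, 101, 105, 107, 109, 119, 883 → MAD = 87

87 ms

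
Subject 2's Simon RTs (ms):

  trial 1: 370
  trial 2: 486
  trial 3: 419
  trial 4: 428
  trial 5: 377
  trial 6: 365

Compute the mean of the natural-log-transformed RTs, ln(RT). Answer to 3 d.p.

6.005

ln(RT): 5.9135, 6.1862, 6.0379, 6.0591, 5.9322, 5.8999
Σ ln(RT) = 36.0288
Mean = 36.0288/6 = 6.00481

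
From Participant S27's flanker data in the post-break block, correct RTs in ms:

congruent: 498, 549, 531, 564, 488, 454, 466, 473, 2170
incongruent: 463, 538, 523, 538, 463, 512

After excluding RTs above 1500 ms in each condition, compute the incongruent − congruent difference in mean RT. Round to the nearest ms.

congruent: exclude 2170
M(congruent) = 4023/8 = 502.875
M(incongruent) = 3037/6 = 506.167
Difference = 506.167 − 502.875 = 3.292 ms

3 ms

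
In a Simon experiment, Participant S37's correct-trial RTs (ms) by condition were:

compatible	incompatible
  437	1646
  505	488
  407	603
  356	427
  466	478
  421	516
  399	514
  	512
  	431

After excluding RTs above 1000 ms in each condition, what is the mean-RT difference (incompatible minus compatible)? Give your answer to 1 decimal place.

68.8 ms

incompatible: exclude 1646
M(compatible) = 2991/7 = 427.286
M(incompatible) = 3969/8 = 496.125
Difference = 496.125 − 427.286 = 68.839 ms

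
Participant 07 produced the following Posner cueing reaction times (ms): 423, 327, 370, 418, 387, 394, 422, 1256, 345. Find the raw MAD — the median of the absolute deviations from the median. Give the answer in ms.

Sorted: 327, 345, 370, 387, 394, 418, 422, 423, 1256 → median = 394
|x − 394|: 29, 67, 24, 24, 7, 0, 28, 862, 49
Sorted deviations: 0, 7, 24, 24, 28, 29, 49, 67, 862 → MAD = 28

28 ms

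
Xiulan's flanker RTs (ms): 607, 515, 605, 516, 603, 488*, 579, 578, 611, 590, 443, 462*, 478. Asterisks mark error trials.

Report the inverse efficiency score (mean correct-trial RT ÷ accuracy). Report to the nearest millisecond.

658 ms

Correct trials (n=11): 607, 515, 605, 516, 603, 579, 578, 611, 590, 443, 478
Mean correct RT = 6125/11 = 556.8182 ms
Proportion correct = 11/13
IES = 556.8182 / (11/13) = 658.058 ms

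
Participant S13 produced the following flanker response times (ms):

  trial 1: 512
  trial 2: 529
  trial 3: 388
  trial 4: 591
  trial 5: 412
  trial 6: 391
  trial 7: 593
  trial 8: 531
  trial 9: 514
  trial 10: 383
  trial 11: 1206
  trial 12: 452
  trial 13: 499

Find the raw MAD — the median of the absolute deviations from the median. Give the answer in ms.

79 ms

Sorted: 383, 388, 391, 412, 452, 499, 512, 514, 529, 531, 591, 593, 1206 → median = 512
|x − 512|: 0, 17, 124, 79, 100, 121, 81, 19, 2, 129, 694, 60, 13
Sorted deviations: 0, 2, 13, 17, 19, 60, 79, 81, 100, 121, 124, 129, 694 → MAD = 79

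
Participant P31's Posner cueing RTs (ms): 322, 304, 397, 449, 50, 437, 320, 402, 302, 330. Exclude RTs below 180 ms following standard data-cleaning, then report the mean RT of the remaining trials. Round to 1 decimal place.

362.6 ms

Excluded: 50
Retained (n=9): Σ = 3263
Mean = 3263/9 = 362.5556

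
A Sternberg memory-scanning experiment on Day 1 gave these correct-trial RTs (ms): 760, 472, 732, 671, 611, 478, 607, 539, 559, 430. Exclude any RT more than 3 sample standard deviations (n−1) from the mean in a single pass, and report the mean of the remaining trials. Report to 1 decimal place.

n = 10, ΣRT = 5859, M = 585.900
Σ(x−M)² = 111816.90; s = √(111816.90/9) = 111.463
Cutoffs: 585.900 ± 3·111.463 → [251.5, 920.3]
No RTs fall outside the cutoffs; all 10 retained. Mean = 5859/10 = 585.900

585.9 ms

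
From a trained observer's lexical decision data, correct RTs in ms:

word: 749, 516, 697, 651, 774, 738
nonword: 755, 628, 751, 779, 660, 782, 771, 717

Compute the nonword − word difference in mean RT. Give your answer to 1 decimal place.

M(word) = 4125/6 = 687.500
M(nonword) = 5843/8 = 730.375
Difference = 730.375 − 687.500 = 42.875 ms

42.9 ms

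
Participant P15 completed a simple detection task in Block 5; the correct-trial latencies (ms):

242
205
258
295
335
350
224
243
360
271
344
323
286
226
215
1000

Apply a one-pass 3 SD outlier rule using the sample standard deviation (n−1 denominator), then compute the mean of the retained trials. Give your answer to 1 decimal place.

278.5 ms

n = 16, ΣRT = 5177, M = 323.562
Σ(x−M)² = 527847.94; s = √(527847.94/15) = 187.590
Cutoffs: 323.562 ± 3·187.590 → [-239.2, 886.3]
Outside: 1000 → excluded.
Retained (n=15): Σ = 4177, mean = 4177/15 = 278.467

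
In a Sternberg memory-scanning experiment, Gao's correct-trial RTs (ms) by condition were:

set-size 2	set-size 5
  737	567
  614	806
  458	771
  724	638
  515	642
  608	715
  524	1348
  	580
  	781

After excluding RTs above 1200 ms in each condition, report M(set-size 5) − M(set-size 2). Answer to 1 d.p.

set-size 5: exclude 1348
M(set-size 2) = 4180/7 = 597.143
M(set-size 5) = 5500/8 = 687.500
Difference = 687.500 − 597.143 = 90.357 ms

90.4 ms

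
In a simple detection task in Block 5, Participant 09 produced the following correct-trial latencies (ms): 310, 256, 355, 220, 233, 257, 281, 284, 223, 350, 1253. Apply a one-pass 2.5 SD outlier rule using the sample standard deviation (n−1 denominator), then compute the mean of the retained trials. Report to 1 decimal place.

276.9 ms

n = 11, ΣRT = 4022, M = 365.636
Σ(x−M)² = 887664.55; s = √(887664.55/10) = 297.937
Cutoffs: 365.636 ± 2.5·297.937 → [-379.2, 1110.5]
Outside: 1253 → excluded.
Retained (n=10): Σ = 2769, mean = 2769/10 = 276.900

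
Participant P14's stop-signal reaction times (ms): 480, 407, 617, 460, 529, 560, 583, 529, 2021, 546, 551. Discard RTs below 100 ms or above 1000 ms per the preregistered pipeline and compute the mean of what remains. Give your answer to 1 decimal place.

526.2 ms

Excluded: 2021
Retained (n=10): Σ = 5262
Mean = 5262/10 = 526.2000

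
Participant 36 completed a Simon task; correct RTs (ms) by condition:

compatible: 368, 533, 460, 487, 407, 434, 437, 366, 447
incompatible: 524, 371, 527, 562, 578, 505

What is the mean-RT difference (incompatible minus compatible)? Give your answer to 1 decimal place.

M(compatible) = 3939/9 = 437.667
M(incompatible) = 3067/6 = 511.167
Difference = 511.167 − 437.667 = 73.500 ms

73.5 ms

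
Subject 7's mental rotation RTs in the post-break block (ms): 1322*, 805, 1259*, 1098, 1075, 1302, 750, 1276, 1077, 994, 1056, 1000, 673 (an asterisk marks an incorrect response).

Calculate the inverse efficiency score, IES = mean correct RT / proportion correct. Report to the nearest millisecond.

Correct trials (n=11): 805, 1098, 1075, 1302, 750, 1276, 1077, 994, 1056, 1000, 673
Mean correct RT = 11106/11 = 1009.6364 ms
Proportion correct = 11/13
IES = 1009.6364 / (11/13) = 1193.207 ms

1193 ms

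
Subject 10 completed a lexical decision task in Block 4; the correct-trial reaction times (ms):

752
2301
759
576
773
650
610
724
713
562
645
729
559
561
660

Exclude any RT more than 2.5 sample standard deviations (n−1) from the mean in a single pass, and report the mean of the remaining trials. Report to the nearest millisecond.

n = 15, ΣRT = 11574, M = 771.600
Σ(x−M)² = 2588249.60; s = √(2588249.60/14) = 429.971
Cutoffs: 771.600 ± 2.5·429.971 → [-303.3, 1846.5]
Outside: 2301 → excluded.
Retained (n=14): Σ = 9273, mean = 9273/14 = 662.357

662 ms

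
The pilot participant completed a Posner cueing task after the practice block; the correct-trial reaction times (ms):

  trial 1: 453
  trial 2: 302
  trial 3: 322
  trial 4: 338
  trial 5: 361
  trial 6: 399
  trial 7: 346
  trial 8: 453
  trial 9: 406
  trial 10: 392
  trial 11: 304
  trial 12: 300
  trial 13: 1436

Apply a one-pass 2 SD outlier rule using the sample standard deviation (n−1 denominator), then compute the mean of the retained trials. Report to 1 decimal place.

364.7 ms

n = 13, ΣRT = 5812, M = 447.077
Σ(x−M)² = 1093388.92; s = √(1093388.92/12) = 301.854
Cutoffs: 447.077 ± 2·301.854 → [-156.6, 1050.8]
Outside: 1436 → excluded.
Retained (n=12): Σ = 4376, mean = 4376/12 = 364.667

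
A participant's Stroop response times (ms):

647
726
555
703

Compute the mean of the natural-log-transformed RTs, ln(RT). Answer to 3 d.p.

6.484

ln(RT): 6.4723, 6.5876, 6.3190, 6.5554
Σ ln(RT) = 25.9342
Mean = 25.9342/4 = 6.48356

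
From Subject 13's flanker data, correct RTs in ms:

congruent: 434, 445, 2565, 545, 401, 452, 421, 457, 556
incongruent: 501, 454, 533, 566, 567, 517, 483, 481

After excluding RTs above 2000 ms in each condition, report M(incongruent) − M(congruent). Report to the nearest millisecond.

49 ms

congruent: exclude 2565
M(congruent) = 3711/8 = 463.875
M(incongruent) = 4102/8 = 512.750
Difference = 512.750 − 463.875 = 48.875 ms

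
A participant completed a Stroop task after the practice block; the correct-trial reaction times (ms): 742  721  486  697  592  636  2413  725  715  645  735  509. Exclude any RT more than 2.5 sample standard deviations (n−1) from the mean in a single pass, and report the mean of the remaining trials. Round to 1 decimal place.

654.8 ms

n = 12, ΣRT = 9616, M = 801.333
Σ(x−M)² = 2916498.67; s = √(2916498.67/11) = 514.914
Cutoffs: 801.333 ± 2.5·514.914 → [-486.0, 2088.6]
Outside: 2413 → excluded.
Retained (n=11): Σ = 7203, mean = 7203/11 = 654.818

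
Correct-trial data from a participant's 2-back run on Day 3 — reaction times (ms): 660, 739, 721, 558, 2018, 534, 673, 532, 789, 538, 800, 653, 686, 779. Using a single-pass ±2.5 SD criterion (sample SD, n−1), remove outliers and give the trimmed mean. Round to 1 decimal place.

n = 14, ΣRT = 10680, M = 762.857
Σ(x−M)² = 1814855.71; s = √(1814855.71/13) = 373.637
Cutoffs: 762.857 ± 2.5·373.637 → [-171.2, 1696.9]
Outside: 2018 → excluded.
Retained (n=13): Σ = 8662, mean = 8662/13 = 666.308

666.3 ms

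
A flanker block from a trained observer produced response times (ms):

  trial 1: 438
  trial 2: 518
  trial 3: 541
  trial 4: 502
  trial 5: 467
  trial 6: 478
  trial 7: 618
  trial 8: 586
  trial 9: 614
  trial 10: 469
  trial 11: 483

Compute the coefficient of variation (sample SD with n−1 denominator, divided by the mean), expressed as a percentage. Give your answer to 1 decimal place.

n = 11, Σ = 5714, M = 519.4545
Σ(x−M)² = 38828.727; s = √(38828.727/10) = 62.3127
CV = 62.3127 / 519.4545 = 0.11996 = 11.996%

12.0%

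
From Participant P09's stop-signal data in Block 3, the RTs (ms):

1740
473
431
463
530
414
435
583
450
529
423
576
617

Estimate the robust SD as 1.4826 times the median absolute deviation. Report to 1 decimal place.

Sorted: 414, 423, 431, 435, 450, 463, 473, 529, 530, 576, 583, 617, 1740 → median = 473
|x − 473| sorted: 0, 10, 23, 38, 42, 50, 56, 57, 59, 103, 110, 144, 1267 → MAD = 56
Robust SD ≈ 1.4826 × 56 = 83.026

83.0 ms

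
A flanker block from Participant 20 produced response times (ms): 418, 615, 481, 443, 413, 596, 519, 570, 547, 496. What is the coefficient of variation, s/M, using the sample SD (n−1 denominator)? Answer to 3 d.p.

0.142

n = 10, Σ = 5098, M = 509.8000
Σ(x−M)² = 46869.600; s = √(46869.600/9) = 72.1646
CV = 72.1646 / 509.8000 = 0.14155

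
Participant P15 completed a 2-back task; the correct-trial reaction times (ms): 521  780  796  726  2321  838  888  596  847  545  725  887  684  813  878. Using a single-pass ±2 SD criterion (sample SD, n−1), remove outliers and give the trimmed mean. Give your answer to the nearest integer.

n = 15, ΣRT = 12845, M = 856.333
Σ(x−M)² = 2500513.33; s = √(2500513.33/14) = 422.621
Cutoffs: 856.333 ± 2·422.621 → [11.1, 1701.6]
Outside: 2321 → excluded.
Retained (n=14): Σ = 10524, mean = 10524/14 = 751.714

752 ms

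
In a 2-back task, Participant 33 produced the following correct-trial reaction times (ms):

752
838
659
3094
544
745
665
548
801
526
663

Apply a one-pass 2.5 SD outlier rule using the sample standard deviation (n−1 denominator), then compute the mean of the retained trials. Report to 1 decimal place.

n = 11, ΣRT = 9835, M = 894.091
Σ(x−M)² = 5432816.91; s = √(5432816.91/10) = 737.076
Cutoffs: 894.091 ± 2.5·737.076 → [-948.6, 2736.8]
Outside: 3094 → excluded.
Retained (n=10): Σ = 6741, mean = 6741/10 = 674.100

674.1 ms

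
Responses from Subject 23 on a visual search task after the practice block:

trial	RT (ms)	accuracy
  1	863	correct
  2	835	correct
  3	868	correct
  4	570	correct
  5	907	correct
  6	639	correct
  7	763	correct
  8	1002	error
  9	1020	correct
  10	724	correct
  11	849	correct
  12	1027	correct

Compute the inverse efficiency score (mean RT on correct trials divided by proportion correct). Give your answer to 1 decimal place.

Correct trials (n=11): 863, 835, 868, 570, 907, 639, 763, 1020, 724, 849, 1027
Mean correct RT = 9065/11 = 824.0909 ms
Proportion correct = 11/12
IES = 824.0909 / (11/12) = 899.008 ms

899.0 ms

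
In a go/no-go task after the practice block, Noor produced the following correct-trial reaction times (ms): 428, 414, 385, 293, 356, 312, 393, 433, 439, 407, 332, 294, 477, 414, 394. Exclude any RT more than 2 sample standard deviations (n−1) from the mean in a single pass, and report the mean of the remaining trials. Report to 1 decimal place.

384.7 ms

n = 15, ΣRT = 5771, M = 384.733
Σ(x−M)² = 43566.93; s = √(43566.93/14) = 55.785
Cutoffs: 384.733 ± 2·55.785 → [273.2, 496.3]
No RTs fall outside the cutoffs; all 15 retained. Mean = 5771/15 = 384.733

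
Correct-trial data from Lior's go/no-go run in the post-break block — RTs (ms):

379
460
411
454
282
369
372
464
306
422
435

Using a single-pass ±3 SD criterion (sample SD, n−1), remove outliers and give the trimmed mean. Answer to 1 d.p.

n = 11, ΣRT = 4354, M = 395.818
Σ(x−M)² = 37195.64; s = √(37195.64/10) = 60.988
Cutoffs: 395.818 ± 3·60.988 → [212.9, 578.8]
No RTs fall outside the cutoffs; all 11 retained. Mean = 4354/11 = 395.818

395.8 ms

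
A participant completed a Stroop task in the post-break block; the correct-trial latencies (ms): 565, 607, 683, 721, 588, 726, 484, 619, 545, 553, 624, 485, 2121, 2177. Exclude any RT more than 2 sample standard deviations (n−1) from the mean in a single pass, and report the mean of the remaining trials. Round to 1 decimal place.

n = 14, ΣRT = 11498, M = 821.286
Σ(x−M)² = 4186502.86; s = √(4186502.86/13) = 567.485
Cutoffs: 821.286 ± 2·567.485 → [-313.7, 1956.3]
Outside: 2121, 2177 → excluded.
Retained (n=12): Σ = 7200, mean = 7200/12 = 600.000

600.0 ms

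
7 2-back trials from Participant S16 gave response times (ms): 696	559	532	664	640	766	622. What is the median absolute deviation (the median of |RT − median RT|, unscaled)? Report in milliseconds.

Sorted: 532, 559, 622, 640, 664, 696, 766 → median = 640
|x − 640|: 56, 81, 108, 24, 0, 126, 18
Sorted deviations: 0, 18, 24, 56, 81, 108, 126 → MAD = 56

56 ms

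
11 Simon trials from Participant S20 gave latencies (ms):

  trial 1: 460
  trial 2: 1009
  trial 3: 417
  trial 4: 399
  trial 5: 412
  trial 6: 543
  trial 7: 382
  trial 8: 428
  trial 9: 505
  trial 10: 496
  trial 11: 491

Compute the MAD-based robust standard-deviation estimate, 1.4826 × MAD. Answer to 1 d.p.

66.7 ms

Sorted: 382, 399, 412, 417, 428, 460, 491, 496, 505, 543, 1009 → median = 460
|x − 460| sorted: 0, 31, 32, 36, 43, 45, 48, 61, 78, 83, 549 → MAD = 45
Robust SD ≈ 1.4826 × 45 = 66.717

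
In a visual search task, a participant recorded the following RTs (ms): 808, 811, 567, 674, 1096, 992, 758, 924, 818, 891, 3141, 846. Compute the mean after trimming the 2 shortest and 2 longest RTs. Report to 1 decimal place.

856.0 ms

Sorted: 567, 674, 758, 808, 811, 818, 846, 891, 924, 992, 1096, 3141
Drop lowest 2 (567, 674) and highest 2 (1096, 3141)
Remaining (n=8): Σ = 6848, mean = 6848/8 = 856.000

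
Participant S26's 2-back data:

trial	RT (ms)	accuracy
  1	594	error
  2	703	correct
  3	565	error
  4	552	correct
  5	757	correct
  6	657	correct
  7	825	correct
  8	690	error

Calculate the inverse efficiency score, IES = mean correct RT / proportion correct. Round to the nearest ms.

Correct trials (n=5): 703, 552, 757, 657, 825
Mean correct RT = 3494/5 = 698.8000 ms
Proportion correct = 5/8
IES = 698.8000 / (5/8) = 1118.080 ms

1118 ms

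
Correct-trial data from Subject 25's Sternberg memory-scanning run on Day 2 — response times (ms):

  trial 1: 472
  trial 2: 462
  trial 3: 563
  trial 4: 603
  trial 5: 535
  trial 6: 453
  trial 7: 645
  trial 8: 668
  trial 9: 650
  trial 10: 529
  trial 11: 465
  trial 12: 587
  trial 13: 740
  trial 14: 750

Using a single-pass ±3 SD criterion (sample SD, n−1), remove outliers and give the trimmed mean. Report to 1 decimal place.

n = 14, ΣRT = 8122, M = 580.143
Σ(x−M)² = 131803.71; s = √(131803.71/13) = 100.691
Cutoffs: 580.143 ± 3·100.691 → [278.1, 882.2]
No RTs fall outside the cutoffs; all 14 retained. Mean = 8122/14 = 580.143

580.1 ms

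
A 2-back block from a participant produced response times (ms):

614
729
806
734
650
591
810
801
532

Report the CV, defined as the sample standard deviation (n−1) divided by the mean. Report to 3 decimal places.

0.148

n = 9, Σ = 6267, M = 696.3333
Σ(x−M)² = 85414.000; s = √(85414.000/8) = 103.3284
CV = 103.3284 / 696.3333 = 0.14839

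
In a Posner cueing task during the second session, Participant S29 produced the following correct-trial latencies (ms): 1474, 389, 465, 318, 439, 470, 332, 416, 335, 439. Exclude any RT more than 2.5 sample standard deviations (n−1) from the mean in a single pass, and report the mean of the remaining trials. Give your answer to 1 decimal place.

400.3 ms

n = 10, ΣRT = 5077, M = 507.700
Σ(x−M)² = 1065600.10; s = √(1065600.10/9) = 344.093
Cutoffs: 507.700 ± 2.5·344.093 → [-352.5, 1367.9]
Outside: 1474 → excluded.
Retained (n=9): Σ = 3603, mean = 3603/9 = 400.333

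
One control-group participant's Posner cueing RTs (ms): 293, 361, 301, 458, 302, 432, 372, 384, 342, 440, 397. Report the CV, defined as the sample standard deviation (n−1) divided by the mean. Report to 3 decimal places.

n = 11, Σ = 4082, M = 371.0909
Σ(x−M)² = 33582.909; s = √(33582.909/10) = 57.9508
CV = 57.9508 / 371.0909 = 0.15616

0.156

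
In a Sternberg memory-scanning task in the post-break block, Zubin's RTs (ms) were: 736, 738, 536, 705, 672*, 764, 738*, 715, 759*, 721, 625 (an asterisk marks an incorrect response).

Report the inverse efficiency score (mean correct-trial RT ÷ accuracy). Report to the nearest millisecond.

952 ms

Correct trials (n=8): 736, 738, 536, 705, 764, 715, 721, 625
Mean correct RT = 5540/8 = 692.5000 ms
Proportion correct = 8/11
IES = 692.5000 / (8/11) = 952.188 ms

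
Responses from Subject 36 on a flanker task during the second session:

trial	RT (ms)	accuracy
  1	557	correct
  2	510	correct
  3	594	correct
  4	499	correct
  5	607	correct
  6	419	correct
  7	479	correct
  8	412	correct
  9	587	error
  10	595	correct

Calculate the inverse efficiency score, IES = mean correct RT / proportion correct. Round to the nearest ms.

577 ms

Correct trials (n=9): 557, 510, 594, 499, 607, 419, 479, 412, 595
Mean correct RT = 4672/9 = 519.1111 ms
Proportion correct = 9/10
IES = 519.1111 / (9/10) = 576.790 ms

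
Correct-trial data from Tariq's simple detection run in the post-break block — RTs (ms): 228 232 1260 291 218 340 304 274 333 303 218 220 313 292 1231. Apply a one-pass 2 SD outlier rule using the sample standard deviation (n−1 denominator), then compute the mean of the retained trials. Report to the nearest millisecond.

n = 15, ΣRT = 6057, M = 403.800
Σ(x−M)² = 1660104.40; s = √(1660104.40/14) = 344.353
Cutoffs: 403.800 ± 2·344.353 → [-284.9, 1092.5]
Outside: 1231, 1260 → excluded.
Retained (n=13): Σ = 3566, mean = 3566/13 = 274.308

274 ms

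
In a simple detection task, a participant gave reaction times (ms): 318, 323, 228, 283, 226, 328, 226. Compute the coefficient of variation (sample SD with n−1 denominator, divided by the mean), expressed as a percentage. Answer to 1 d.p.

n = 7, Σ = 1932, M = 276.0000
Σ(x−M)² = 14030.000; s = √(14030.000/6) = 48.3563
CV = 48.3563 / 276.0000 = 0.17520 = 17.520%

17.5%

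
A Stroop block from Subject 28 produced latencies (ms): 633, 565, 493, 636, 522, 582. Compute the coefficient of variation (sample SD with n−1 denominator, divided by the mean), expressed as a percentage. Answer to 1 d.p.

10.1%

n = 6, Σ = 3431, M = 571.8333
Σ(x−M)² = 16706.833; s = √(16706.833/5) = 57.8046
CV = 57.8046 / 571.8333 = 0.10109 = 10.109%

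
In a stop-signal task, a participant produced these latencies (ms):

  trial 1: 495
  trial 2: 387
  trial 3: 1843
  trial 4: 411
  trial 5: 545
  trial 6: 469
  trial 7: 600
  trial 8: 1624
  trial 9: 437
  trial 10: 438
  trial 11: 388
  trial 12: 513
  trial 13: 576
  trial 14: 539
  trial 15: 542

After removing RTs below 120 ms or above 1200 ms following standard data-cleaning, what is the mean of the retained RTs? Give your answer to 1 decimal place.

Excluded: 1624, 1843
Retained (n=13): Σ = 6340
Mean = 6340/13 = 487.6923

487.7 ms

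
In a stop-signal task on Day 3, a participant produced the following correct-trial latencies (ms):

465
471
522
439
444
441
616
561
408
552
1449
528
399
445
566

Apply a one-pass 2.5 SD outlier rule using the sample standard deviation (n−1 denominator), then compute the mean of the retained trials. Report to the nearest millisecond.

490 ms

n = 15, ΣRT = 8306, M = 553.733
Σ(x−M)² = 916890.93; s = √(916890.93/14) = 255.914
Cutoffs: 553.733 ± 2.5·255.914 → [-86.1, 1193.5]
Outside: 1449 → excluded.
Retained (n=14): Σ = 6857, mean = 6857/14 = 489.786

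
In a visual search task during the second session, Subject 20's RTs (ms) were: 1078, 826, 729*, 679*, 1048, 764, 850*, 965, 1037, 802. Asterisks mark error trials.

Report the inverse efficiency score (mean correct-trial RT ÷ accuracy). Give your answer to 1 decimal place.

1330.6 ms

Correct trials (n=7): 1078, 826, 1048, 764, 965, 1037, 802
Mean correct RT = 6520/7 = 931.4286 ms
Proportion correct = 7/10
IES = 931.4286 / (7/10) = 1330.612 ms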